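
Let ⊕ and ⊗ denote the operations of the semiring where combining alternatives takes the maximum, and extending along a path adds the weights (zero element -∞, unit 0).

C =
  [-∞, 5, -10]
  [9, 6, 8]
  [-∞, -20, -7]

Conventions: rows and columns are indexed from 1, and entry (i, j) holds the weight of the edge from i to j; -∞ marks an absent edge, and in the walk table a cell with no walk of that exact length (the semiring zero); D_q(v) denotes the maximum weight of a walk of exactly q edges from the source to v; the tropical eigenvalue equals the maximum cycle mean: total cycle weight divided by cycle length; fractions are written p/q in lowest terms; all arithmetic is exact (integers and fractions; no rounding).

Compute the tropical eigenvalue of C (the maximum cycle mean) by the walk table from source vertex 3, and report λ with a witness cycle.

q=0: [-∞, -∞, 0]
q=1: [-∞, -20, -7]
q=2: [-11, -14, -12]
q=3: [-5, -6, -6]
Optimal cycle mean attained by: cycle 1->2->1, total 5 + 9, length 2.
Answer: λ = 7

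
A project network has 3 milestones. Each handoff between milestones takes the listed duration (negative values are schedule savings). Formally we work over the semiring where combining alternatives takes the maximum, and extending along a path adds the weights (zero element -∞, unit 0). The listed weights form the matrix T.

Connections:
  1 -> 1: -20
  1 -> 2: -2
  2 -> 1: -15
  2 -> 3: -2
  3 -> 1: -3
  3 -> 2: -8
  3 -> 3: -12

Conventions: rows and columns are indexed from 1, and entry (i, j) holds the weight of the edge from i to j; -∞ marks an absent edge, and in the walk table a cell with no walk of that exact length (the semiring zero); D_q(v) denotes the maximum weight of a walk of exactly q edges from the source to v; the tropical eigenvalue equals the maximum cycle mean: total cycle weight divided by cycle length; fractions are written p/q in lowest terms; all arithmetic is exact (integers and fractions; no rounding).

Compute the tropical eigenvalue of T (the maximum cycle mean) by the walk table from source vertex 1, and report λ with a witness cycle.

q=0: [0, -∞, -∞]
q=1: [-20, -2, -∞]
q=2: [-17, -22, -4]
q=3: [-7, -12, -16]
Optimal cycle mean attained by: cycle 1->2->3->1, total (-2) + (-2) + (-3), length 3.
Answer: λ = -7/3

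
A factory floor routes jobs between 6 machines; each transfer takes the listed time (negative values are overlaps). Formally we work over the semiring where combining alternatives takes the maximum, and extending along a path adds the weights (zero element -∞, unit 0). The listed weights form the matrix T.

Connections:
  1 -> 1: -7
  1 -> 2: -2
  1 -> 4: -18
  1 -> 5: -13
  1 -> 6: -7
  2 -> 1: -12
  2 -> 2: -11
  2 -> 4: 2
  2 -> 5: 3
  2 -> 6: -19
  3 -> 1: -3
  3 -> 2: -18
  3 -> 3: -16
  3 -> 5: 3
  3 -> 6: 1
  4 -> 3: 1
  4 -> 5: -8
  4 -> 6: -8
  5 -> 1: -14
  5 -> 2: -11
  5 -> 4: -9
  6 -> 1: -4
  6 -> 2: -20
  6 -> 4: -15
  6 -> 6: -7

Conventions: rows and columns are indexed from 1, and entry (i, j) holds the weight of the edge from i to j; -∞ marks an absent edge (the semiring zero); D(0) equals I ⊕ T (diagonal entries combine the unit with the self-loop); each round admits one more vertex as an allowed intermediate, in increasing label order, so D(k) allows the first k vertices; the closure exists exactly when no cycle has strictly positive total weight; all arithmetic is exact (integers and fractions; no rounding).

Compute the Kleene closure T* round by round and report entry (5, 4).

D(0):
  [0, -2, -∞, -18, -13, -7]
  [-12, 0, -∞, 2, 3, -19]
  [-3, -18, 0, -∞, 3, 1]
  [-∞, -∞, 1, 0, -8, -8]
  [-14, -11, -∞, -9, 0, -∞]
  [-4, -20, -∞, -15, -∞, 0]
D(1):
  [0, -2, -∞, -18, -13, -7]
  [-12, 0, -∞, 2, 3, -19]
  [-3, -5, 0, -21, 3, 1]
  [-∞, -∞, 1, 0, -8, -8]
  [-14, -11, -∞, -9, 0, -21]
  [-4, -6, -∞, -15, -17, 0]
D(2):
  [0, -2, -∞, 0, 1, -7]
  [-12, 0, -∞, 2, 3, -19]
  [-3, -5, 0, -3, 3, 1]
  [-∞, -∞, 1, 0, -8, -8]
  [-14, -11, -∞, -9, 0, -21]
  [-4, -6, -∞, -4, -3, 0]
D(3):
  [0, -2, -∞, 0, 1, -7]
  [-12, 0, -∞, 2, 3, -19]
  [-3, -5, 0, -3, 3, 1]
  [-2, -4, 1, 0, 4, 2]
  [-14, -11, -∞, -9, 0, -21]
  [-4, -6, -∞, -4, -3, 0]
D(4):
  [0, -2, 1, 0, 4, 2]
  [0, 0, 3, 2, 6, 4]
  [-3, -5, 0, -3, 3, 1]
  [-2, -4, 1, 0, 4, 2]
  [-11, -11, -8, -9, 0, -7]
  [-4, -6, -3, -4, 0, 0]
D(5):
  [0, -2, 1, 0, 4, 2]
  [0, 0, 3, 2, 6, 4]
  [-3, -5, 0, -3, 3, 1]
  [-2, -4, 1, 0, 4, 2]
  [-11, -11, -8, -9, 0, -7]
  [-4, -6, -3, -4, 0, 0]
D(6):
  [0, -2, 1, 0, 4, 2]
  [0, 0, 3, 2, 6, 4]
  [-3, -5, 0, -3, 3, 1]
  [-2, -4, 1, 0, 4, 2]
  [-11, -11, -8, -9, 0, -7]
  [-4, -6, -3, -4, 0, 0]
Answer: T*[5][4] = -9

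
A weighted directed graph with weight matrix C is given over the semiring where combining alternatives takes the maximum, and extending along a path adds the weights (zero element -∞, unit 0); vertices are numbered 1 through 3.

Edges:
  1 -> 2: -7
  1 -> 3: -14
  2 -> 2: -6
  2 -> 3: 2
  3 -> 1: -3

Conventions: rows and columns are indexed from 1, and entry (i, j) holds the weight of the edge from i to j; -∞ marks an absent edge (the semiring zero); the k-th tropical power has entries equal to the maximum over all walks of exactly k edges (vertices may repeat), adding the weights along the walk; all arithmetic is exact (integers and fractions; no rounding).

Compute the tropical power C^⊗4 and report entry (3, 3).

C^⊗2:
  [-17, -13, -5]
  [-1, -12, -4]
  [-∞, -10, -17]
C^⊗3:
  [-8, -19, -11]
  [-7, -8, -10]
  [-20, -16, -8]
C^⊗4:
  [-14, -15, -17]
  [-13, -14, -6]
  [-11, -22, -14]
Key observation: the optimum is the walk 3->1->2->2->3, with weight (-3) + (-7) + (-6) + 2 = -14.
Optimal value attained by: walk 3->1->2->2->3.
Answer: (C^⊗4)[3][3] = -14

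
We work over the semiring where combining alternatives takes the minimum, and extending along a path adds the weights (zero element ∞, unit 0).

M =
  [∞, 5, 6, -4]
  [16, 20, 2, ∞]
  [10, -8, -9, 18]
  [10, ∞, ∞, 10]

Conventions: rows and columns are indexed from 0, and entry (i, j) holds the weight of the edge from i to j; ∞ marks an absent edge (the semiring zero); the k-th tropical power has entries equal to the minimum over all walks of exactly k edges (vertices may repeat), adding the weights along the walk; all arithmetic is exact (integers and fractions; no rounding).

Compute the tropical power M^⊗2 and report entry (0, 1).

M^⊗2:
  [6, -2, -3, 6]
  [12, -6, -7, 12]
  [1, -17, -18, 6]
  [20, 15, 16, 6]
Key observation: the optimum is the walk 0->2->1, with weight 6 + (-8) = -2.
Optimal value attained by: walk 0->2->1.
Answer: (M^⊗2)[0][1] = -2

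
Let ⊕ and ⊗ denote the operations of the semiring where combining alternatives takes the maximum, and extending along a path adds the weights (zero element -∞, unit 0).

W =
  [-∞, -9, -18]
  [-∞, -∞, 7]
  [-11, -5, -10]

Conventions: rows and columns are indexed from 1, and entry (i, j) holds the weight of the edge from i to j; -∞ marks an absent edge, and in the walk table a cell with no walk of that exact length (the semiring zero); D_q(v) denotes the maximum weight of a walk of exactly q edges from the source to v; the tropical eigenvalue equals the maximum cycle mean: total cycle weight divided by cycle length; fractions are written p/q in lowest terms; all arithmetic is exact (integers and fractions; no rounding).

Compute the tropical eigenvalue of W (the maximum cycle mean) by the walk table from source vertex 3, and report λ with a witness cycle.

q=0: [-∞, -∞, 0]
q=1: [-11, -5, -10]
q=2: [-21, -15, 2]
q=3: [-9, -3, -8]
Optimal cycle mean attained by: cycle 2->3->2, total 7 + (-5), length 2.
Answer: λ = 1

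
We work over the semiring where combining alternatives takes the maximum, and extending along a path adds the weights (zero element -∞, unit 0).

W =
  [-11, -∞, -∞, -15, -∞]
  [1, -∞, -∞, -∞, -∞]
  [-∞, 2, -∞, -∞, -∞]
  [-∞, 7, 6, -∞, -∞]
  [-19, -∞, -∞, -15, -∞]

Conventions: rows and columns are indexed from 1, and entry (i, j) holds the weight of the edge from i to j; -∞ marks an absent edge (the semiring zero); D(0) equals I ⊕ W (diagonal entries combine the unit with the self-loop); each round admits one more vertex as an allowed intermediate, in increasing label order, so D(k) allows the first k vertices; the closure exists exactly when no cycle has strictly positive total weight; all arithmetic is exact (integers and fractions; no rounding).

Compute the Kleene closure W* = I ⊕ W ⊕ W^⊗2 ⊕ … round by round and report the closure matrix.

D(0):
  [0, -∞, -∞, -15, -∞]
  [1, 0, -∞, -∞, -∞]
  [-∞, 2, 0, -∞, -∞]
  [-∞, 7, 6, 0, -∞]
  [-19, -∞, -∞, -15, 0]
D(1):
  [0, -∞, -∞, -15, -∞]
  [1, 0, -∞, -14, -∞]
  [-∞, 2, 0, -∞, -∞]
  [-∞, 7, 6, 0, -∞]
  [-19, -∞, -∞, -15, 0]
D(2):
  [0, -∞, -∞, -15, -∞]
  [1, 0, -∞, -14, -∞]
  [3, 2, 0, -12, -∞]
  [8, 7, 6, 0, -∞]
  [-19, -∞, -∞, -15, 0]
D(3):
  [0, -∞, -∞, -15, -∞]
  [1, 0, -∞, -14, -∞]
  [3, 2, 0, -12, -∞]
  [9, 8, 6, 0, -∞]
  [-19, -∞, -∞, -15, 0]
D(4):
  [0, -7, -9, -15, -∞]
  [1, 0, -8, -14, -∞]
  [3, 2, 0, -12, -∞]
  [9, 8, 6, 0, -∞]
  [-6, -7, -9, -15, 0]
D(5):
  [0, -7, -9, -15, -∞]
  [1, 0, -8, -14, -∞]
  [3, 2, 0, -12, -∞]
  [9, 8, 6, 0, -∞]
  [-6, -7, -9, -15, 0]
Answer: W* = [[0, -7, -9, -15, -∞], [1, 0, -8, -14, -∞], [3, 2, 0, -12, -∞], [9, 8, 6, 0, -∞], [-6, -7, -9, -15, 0]]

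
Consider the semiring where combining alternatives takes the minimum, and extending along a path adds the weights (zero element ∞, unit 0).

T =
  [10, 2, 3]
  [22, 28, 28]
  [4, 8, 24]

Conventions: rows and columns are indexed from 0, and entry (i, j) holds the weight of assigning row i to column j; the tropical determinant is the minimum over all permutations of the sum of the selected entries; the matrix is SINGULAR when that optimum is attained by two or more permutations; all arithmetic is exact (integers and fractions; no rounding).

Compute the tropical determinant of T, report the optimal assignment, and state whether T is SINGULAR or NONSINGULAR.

σ = (0, 1, 2): 10 + 28 + 24 = 62
σ = (0, 2, 1): 10 + 28 + 8 = 46
σ = (1, 0, 2): 2 + 22 + 24 = 48
σ = (1, 2, 0): 2 + 28 + 4 = 34
σ = (2, 0, 1): 3 + 22 + 8 = 33
σ = (2, 1, 0): 3 + 28 + 4 = 35
Optimal value attained by: σ = (2, 0, 1).
Answer: det⊕(T) = 33; verdict: NONSINGULAR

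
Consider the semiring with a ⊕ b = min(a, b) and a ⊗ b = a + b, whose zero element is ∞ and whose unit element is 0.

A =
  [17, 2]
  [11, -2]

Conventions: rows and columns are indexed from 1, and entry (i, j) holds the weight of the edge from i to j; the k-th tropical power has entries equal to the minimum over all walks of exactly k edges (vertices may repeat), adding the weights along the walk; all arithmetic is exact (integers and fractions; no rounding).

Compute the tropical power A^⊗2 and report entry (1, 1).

A^⊗2:
  [13, 0]
  [9, -4]
Key observation: the optimum is the walk 1->2->1, with weight 2 + 11 = 13.
Optimal value attained by: walk 1->2->1.
Answer: (A^⊗2)[1][1] = 13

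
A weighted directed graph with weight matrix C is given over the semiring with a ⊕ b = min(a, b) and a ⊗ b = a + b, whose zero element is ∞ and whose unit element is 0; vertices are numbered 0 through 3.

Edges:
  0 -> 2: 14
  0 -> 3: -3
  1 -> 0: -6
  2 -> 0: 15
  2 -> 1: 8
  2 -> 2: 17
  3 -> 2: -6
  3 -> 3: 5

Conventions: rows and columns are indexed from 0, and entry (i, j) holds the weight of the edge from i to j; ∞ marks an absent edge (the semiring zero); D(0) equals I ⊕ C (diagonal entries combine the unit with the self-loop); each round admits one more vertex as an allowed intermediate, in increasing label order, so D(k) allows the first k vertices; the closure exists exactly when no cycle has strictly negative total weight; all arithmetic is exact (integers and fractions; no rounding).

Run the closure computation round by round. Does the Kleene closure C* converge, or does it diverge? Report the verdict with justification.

D(0):
  [0, ∞, 14, -3]
  [-6, 0, ∞, ∞]
  [15, 8, 0, ∞]
  [∞, ∞, -6, 0]
D(1):
  [0, ∞, 14, -3]
  [-6, 0, 8, -9]
  [15, 8, 0, 12]
  [∞, ∞, -6, 0]
D(2):
  [0, ∞, 14, -3]
  [-6, 0, 8, -9]
  [2, 8, 0, -1]
  [∞, ∞, -6, 0]
Detection: at round 3, diagonal entry (3, 3) turns strictly negative.
Key observation: the cycle 3->2->1->0->3 has total weight (-6) + 8 + (-6) + (-3), which is strictly negative.
Answer: DIVERGES — negative cycle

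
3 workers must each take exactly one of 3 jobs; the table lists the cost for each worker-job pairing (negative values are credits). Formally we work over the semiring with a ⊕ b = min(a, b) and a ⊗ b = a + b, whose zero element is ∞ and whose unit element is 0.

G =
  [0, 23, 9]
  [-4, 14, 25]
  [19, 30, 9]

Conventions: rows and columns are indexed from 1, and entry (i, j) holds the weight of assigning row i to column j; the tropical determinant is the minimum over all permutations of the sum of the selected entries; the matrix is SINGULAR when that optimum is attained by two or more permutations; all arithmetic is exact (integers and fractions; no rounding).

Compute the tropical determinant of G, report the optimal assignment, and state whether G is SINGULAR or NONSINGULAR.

σ = (1, 2, 3): 0 + 14 + 9 = 23
σ = (1, 3, 2): 0 + 25 + 30 = 55
σ = (2, 1, 3): 23 + (-4) + 9 = 28
σ = (2, 3, 1): 23 + 25 + 19 = 67
σ = (3, 1, 2): 9 + (-4) + 30 = 35
σ = (3, 2, 1): 9 + 14 + 19 = 42
Optimal value attained by: σ = (1, 2, 3).
Answer: det⊕(G) = 23; verdict: NONSINGULAR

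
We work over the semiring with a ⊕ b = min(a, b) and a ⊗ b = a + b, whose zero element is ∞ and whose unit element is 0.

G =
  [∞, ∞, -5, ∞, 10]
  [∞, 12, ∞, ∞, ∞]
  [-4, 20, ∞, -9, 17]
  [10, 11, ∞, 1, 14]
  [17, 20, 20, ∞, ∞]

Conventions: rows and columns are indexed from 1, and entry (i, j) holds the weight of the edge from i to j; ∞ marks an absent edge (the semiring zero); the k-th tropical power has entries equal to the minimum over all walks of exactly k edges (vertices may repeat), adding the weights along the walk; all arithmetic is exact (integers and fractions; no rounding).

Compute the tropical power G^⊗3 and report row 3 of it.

G^⊗2:
  [-9, 15, 30, -14, 12]
  [∞, 24, ∞, ∞, ∞]
  [1, 2, -9, -8, 5]
  [11, 12, 5, 2, 15]
  [16, 32, 12, 11, 27]
G^⊗3:
  [-4, -3, -14, -13, 0]
  [∞, 36, ∞, ∞, ∞]
  [-13, 3, -4, -18, 6]
  [1, 13, 6, -4, 16]
  [8, 22, 11, 3, 25]
Answer: row 3 of G^⊗3 = [-13, 3, -4, -18, 6]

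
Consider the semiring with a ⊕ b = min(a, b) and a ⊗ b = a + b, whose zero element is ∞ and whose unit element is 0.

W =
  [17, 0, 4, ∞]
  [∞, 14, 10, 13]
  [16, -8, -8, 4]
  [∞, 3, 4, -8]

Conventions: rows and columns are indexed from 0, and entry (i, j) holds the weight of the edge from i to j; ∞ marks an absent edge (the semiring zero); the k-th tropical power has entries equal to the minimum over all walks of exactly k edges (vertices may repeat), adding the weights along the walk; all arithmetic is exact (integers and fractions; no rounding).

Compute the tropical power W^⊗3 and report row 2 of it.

W^⊗2:
  [20, -4, -4, 8]
  [26, 2, 2, 5]
  [8, -16, -16, -4]
  [20, -5, -4, -16]
W^⊗3:
  [12, -12, -12, 0]
  [18, -6, -6, -3]
  [0, -24, -24, -12]
  [12, -13, -12, -24]
Answer: row 2 of W^⊗3 = [0, -24, -24, -12]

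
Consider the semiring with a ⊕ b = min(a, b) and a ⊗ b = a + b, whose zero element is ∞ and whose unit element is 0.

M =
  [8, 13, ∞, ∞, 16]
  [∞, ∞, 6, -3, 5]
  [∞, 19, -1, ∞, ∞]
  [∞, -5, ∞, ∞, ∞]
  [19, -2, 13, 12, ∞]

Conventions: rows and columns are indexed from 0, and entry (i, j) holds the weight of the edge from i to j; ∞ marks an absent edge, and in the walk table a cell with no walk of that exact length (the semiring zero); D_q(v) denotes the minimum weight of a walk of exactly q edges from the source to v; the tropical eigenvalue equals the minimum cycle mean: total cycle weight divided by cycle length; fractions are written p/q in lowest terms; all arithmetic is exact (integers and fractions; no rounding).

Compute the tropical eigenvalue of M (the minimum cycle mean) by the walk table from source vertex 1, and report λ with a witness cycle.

q=0: [∞, 0, ∞, ∞, ∞]
q=1: [∞, ∞, 6, -3, 5]
q=2: [24, -8, 5, 17, ∞]
q=3: [32, 12, -2, -11, -3]
q=4: [16, -16, -3, 9, 17]
q=5: [24, 4, -10, -19, -11]
Optimal cycle mean attained by: cycle 1->3->1, total (-3) + (-5), length 2.
Answer: λ = -4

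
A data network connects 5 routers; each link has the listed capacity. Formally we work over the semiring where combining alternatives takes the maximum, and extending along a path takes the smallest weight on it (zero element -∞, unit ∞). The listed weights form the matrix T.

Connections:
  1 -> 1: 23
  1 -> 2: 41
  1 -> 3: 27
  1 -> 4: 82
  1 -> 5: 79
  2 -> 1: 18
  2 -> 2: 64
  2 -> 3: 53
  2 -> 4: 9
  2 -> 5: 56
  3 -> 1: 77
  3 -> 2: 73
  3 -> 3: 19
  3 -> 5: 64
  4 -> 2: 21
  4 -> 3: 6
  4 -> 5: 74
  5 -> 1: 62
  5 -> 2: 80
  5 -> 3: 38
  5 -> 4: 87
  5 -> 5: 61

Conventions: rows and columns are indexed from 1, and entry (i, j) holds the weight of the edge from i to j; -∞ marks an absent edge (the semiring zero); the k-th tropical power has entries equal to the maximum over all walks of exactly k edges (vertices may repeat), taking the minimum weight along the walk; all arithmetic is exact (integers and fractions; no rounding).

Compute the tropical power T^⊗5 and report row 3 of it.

T^⊗2:
  [62, 79, 41, 79, 74]
  [56, 64, 53, 56, 56]
  [62, 64, 53, 77, 77]
  [62, 74, 38, 74, 61]
  [61, 64, 53, 62, 74]
T^⊗3:
  [62, 74, 53, 74, 74]
  [56, 64, 53, 56, 56]
  [62, 77, 53, 77, 74]
  [61, 64, 53, 62, 74]
  [62, 74, 53, 74, 62]
T^⊗4:
  [62, 74, 53, 74, 74]
  [56, 64, 53, 56, 56]
  [62, 74, 53, 74, 74]
  [62, 74, 53, 74, 62]
  [62, 64, 53, 62, 74]
T^⊗5:
  [62, 74, 53, 74, 74]
  [56, 64, 53, 56, 56]
  [62, 74, 53, 74, 74]
  [62, 64, 53, 62, 74]
  [62, 74, 53, 74, 62]
Answer: row 3 of T^⊗5 = [62, 74, 53, 74, 74]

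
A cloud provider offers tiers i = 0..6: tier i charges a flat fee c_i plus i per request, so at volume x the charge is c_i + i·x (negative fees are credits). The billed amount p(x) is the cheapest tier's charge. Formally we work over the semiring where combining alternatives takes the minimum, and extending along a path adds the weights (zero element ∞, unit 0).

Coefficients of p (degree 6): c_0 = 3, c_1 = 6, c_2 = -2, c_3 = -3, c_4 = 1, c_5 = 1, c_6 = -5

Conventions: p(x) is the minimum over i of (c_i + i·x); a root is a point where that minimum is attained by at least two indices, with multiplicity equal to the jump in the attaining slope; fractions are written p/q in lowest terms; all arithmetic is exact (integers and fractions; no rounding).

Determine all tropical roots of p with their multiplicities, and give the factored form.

hull edge (i=0, c=3) to (i=2, c=-2): slope -5/2, span 2
hull edge (i=2, c=-2) to (i=3, c=-3): slope -1, span 1
hull edge (i=3, c=-3) to (i=6, c=-5): slope -2/3, span 3
Factored form: p(x) = -5 ⊗ (x ⊕ 2/3) ⊗ (x ⊕ 2/3) ⊗ (x ⊕ 2/3) ⊗ (x ⊕ 1) ⊗ (x ⊕ 5/2) ⊗ (x ⊕ 5/2)
Answer: roots = 2/3 (mult 3), 1 (mult 1), 5/2 (mult 2)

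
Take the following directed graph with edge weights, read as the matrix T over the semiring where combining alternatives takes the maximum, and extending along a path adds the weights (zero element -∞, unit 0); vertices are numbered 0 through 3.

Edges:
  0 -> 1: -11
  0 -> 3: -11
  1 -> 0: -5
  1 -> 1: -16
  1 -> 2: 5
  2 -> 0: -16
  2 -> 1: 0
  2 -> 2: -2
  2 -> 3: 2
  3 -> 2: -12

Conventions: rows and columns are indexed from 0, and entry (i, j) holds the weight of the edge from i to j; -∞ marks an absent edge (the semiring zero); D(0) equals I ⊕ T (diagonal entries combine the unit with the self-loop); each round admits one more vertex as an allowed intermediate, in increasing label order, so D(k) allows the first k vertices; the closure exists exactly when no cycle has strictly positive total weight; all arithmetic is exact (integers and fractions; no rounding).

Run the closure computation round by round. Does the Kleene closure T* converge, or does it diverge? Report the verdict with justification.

D(0):
  [0, -11, -∞, -11]
  [-5, 0, 5, -∞]
  [-16, 0, 0, 2]
  [-∞, -∞, -12, 0]
D(1):
  [0, -11, -∞, -11]
  [-5, 0, 5, -16]
  [-16, 0, 0, 2]
  [-∞, -∞, -12, 0]
Detection: at round 2, diagonal entry (2, 2) turns strictly positive.
Key observation: the cycle 2->1->2 has total weight 0 + 5, which is strictly positive.
Answer: DIVERGES — positive cycle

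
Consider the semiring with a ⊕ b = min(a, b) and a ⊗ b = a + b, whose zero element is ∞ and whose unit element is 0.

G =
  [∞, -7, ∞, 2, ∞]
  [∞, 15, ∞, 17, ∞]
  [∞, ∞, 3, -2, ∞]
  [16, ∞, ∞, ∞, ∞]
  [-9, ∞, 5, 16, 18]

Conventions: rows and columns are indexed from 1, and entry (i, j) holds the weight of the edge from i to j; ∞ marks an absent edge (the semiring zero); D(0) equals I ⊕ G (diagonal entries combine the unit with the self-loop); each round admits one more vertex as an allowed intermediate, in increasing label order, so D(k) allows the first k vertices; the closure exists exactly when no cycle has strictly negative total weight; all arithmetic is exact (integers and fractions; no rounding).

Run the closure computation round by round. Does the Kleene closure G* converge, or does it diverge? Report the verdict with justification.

D(0):
  [0, -7, ∞, 2, ∞]
  [∞, 0, ∞, 17, ∞]
  [∞, ∞, 0, -2, ∞]
  [16, ∞, ∞, 0, ∞]
  [-9, ∞, 5, 16, 0]
D(1):
  [0, -7, ∞, 2, ∞]
  [∞, 0, ∞, 17, ∞]
  [∞, ∞, 0, -2, ∞]
  [16, 9, ∞, 0, ∞]
  [-9, -16, 5, -7, 0]
D(2):
  [0, -7, ∞, 2, ∞]
  [∞, 0, ∞, 17, ∞]
  [∞, ∞, 0, -2, ∞]
  [16, 9, ∞, 0, ∞]
  [-9, -16, 5, -7, 0]
D(3):
  [0, -7, ∞, 2, ∞]
  [∞, 0, ∞, 17, ∞]
  [∞, ∞, 0, -2, ∞]
  [16, 9, ∞, 0, ∞]
  [-9, -16, 5, -7, 0]
D(4):
  [0, -7, ∞, 2, ∞]
  [33, 0, ∞, 17, ∞]
  [14, 7, 0, -2, ∞]
  [16, 9, ∞, 0, ∞]
  [-9, -16, 5, -7, 0]
D(5):
  [0, -7, ∞, 2, ∞]
  [33, 0, ∞, 17, ∞]
  [14, 7, 0, -2, ∞]
  [16, 9, ∞, 0, ∞]
  [-9, -16, 5, -7, 0]
Key observation: every diagonal entry stays at the unit through all rounds, so no improving cycle exists.
Answer: CONVERGES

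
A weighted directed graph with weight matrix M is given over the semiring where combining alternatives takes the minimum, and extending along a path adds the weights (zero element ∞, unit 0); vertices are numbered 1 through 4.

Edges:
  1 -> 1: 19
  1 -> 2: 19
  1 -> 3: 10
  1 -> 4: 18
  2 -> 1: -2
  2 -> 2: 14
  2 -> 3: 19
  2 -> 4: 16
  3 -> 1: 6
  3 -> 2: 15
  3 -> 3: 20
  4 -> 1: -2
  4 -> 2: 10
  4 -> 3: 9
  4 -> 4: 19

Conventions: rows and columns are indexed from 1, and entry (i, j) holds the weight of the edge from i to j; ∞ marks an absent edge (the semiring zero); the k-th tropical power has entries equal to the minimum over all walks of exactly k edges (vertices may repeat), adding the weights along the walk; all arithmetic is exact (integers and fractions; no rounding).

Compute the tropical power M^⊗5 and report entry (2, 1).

M^⊗2:
  [16, 25, 27, 35]
  [12, 17, 8, 16]
  [13, 25, 16, 24]
  [8, 17, 8, 16]
M^⊗3:
  [23, 35, 26, 34]
  [14, 23, 22, 30]
  [22, 31, 23, 31]
  [14, 23, 18, 26]
M^⊗4:
  [32, 41, 33, 41]
  [21, 33, 24, 32]
  [29, 38, 32, 40]
  [21, 33, 24, 32]
M^⊗5:
  [39, 48, 42, 50]
  [30, 39, 31, 39]
  [36, 47, 39, 47]
  [30, 39, 31, 39]
Key observation: the optimum is the walk 2->1->3->1->3->1, with weight (-2) + 10 + 6 + 10 + 6 = 30.
Optimal value attained by: walk 2->1->3->1->3->1.
Answer: (M^⊗5)[2][1] = 30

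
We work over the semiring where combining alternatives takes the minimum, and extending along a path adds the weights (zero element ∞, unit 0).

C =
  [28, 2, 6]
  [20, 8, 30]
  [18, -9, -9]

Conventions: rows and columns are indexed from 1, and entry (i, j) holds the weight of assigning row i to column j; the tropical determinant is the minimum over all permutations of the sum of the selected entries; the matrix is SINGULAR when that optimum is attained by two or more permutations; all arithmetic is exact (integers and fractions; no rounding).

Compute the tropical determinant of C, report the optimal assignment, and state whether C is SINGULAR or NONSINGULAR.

σ = (1, 2, 3): 28 + 8 + (-9) = 27
σ = (1, 3, 2): 28 + 30 + (-9) = 49
σ = (2, 1, 3): 2 + 20 + (-9) = 13
σ = (2, 3, 1): 2 + 30 + 18 = 50
σ = (3, 1, 2): 6 + 20 + (-9) = 17
σ = (3, 2, 1): 6 + 8 + 18 = 32
Optimal value attained by: σ = (2, 1, 3).
Answer: det⊕(C) = 13; verdict: NONSINGULAR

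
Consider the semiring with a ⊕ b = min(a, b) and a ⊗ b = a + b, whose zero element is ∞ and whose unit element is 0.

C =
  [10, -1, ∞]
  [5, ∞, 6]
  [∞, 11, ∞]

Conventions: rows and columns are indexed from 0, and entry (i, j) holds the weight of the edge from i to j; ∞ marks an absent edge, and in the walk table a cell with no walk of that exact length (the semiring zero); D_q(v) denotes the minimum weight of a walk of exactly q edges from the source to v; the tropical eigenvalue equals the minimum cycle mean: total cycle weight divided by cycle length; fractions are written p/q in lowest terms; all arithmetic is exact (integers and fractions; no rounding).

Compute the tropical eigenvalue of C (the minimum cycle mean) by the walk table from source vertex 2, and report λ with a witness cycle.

q=0: [∞, ∞, 0]
q=1: [∞, 11, ∞]
q=2: [16, ∞, 17]
q=3: [26, 15, ∞]
Optimal cycle mean attained by: cycle 0->1->0, total (-1) + 5, length 2.
Answer: λ = 2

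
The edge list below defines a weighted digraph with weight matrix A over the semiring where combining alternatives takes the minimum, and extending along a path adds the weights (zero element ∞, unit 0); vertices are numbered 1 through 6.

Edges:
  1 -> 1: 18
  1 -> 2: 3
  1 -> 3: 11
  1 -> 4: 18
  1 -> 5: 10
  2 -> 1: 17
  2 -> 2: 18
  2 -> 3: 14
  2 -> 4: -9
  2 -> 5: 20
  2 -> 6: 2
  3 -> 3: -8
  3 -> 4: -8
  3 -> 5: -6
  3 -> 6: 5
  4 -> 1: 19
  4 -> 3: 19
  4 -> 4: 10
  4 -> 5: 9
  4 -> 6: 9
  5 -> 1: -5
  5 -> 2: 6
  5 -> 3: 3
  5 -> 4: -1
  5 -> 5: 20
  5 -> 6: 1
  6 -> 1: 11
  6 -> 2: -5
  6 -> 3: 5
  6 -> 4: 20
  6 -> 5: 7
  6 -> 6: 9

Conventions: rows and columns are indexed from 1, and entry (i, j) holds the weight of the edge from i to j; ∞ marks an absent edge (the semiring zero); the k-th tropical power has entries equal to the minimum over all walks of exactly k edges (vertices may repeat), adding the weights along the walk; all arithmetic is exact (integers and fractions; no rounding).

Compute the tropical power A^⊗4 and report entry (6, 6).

A^⊗2:
  [5, 16, 3, -6, 5, 5]
  [10, -3, 6, 1, 0, 0]
  [-11, 0, -16, -16, -14, -5]
  [4, 4, 11, 8, 13, 10]
  [12, -4, -5, -5, -3, 8]
  [2, 4, -3, -14, -1, -3]
A^⊗3:
  [0, 0, -5, -5, -3, 3]
  [-5, -5, -2, -12, 0, -1]
  [-19, -10, -24, -24, -22, -13]
  [8, 5, 3, -5, 5, 6]
  [-8, 3, -13, -13, -11, -2]
  [-6, -8, -11, -11, -9, -5]
A^⊗4:
  [-8, -2, -13, -13, -11, -2]
  [-5, -6, -10, -14, -8, -3]
  [-27, -18, -32, -32, -30, -21]
  [0, 1, -5, -5, -3, 4]
  [-16, -7, -21, -21, -19, -10]
  [-14, -10, -19, -19, -17, -8]
Key observation: the optimum is the walk 6->3->3->5->6, with weight 5 + (-8) + (-6) + 1 = -8.
Optimal value attained by: walk 6->3->3->5->6.
Answer: (A^⊗4)[6][6] = -8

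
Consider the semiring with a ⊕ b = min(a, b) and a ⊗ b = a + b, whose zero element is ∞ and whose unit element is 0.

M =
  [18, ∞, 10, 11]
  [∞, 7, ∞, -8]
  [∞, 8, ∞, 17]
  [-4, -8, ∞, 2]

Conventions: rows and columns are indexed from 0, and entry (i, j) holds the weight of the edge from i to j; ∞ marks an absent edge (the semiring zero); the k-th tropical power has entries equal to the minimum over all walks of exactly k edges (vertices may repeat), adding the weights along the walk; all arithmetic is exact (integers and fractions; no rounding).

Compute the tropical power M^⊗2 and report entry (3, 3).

M^⊗2:
  [7, 3, 28, 13]
  [-12, -16, ∞, -6]
  [13, 9, ∞, 0]
  [-2, -6, 6, -16]
Key observation: the optimum is the walk 3->1->3, with weight (-8) + (-8) = -16.
Optimal value attained by: walk 3->1->3.
Answer: (M^⊗2)[3][3] = -16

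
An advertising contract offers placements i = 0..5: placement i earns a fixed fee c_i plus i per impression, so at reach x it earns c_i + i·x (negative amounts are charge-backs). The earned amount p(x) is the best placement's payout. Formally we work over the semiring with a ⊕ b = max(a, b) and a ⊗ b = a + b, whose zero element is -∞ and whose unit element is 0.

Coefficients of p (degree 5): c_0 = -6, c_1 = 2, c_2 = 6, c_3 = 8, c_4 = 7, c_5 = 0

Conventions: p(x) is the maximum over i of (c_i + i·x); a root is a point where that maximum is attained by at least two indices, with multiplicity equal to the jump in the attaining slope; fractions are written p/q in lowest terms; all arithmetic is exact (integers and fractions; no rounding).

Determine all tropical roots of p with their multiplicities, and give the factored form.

hull edge (i=0, c=-6) to (i=1, c=2): slope 8, span 1
hull edge (i=1, c=2) to (i=2, c=6): slope 4, span 1
hull edge (i=2, c=6) to (i=3, c=8): slope 2, span 1
hull edge (i=3, c=8) to (i=4, c=7): slope -1, span 1
hull edge (i=4, c=7) to (i=5, c=0): slope -7, span 1
Factored form: p(x) = 0 ⊗ (x ⊕ (-8)) ⊗ (x ⊕ (-4)) ⊗ (x ⊕ (-2)) ⊗ (x ⊕ 1) ⊗ (x ⊕ 7)
Answer: roots = -8 (mult 1), -4 (mult 1), -2 (mult 1), 1 (mult 1), 7 (mult 1)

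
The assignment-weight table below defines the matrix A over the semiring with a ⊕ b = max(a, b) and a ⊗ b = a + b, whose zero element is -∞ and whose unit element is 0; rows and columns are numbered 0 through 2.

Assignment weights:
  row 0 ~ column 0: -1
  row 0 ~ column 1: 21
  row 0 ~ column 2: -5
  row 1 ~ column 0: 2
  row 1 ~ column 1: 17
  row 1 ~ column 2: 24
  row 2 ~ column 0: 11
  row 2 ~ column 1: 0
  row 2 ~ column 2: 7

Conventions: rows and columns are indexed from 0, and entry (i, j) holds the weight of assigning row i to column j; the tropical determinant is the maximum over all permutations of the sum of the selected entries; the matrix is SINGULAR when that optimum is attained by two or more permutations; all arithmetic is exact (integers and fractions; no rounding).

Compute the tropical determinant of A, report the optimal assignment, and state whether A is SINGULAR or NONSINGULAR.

σ = (0, 1, 2): (-1) + 17 + 7 = 23
σ = (0, 2, 1): (-1) + 24 + 0 = 23
σ = (1, 0, 2): 21 + 2 + 7 = 30
σ = (1, 2, 0): 21 + 24 + 11 = 56
σ = (2, 0, 1): (-5) + 2 + 0 = -3
σ = (2, 1, 0): (-5) + 17 + 11 = 23
Optimal value attained by: σ = (1, 2, 0).
Answer: det⊕(A) = 56; verdict: NONSINGULAR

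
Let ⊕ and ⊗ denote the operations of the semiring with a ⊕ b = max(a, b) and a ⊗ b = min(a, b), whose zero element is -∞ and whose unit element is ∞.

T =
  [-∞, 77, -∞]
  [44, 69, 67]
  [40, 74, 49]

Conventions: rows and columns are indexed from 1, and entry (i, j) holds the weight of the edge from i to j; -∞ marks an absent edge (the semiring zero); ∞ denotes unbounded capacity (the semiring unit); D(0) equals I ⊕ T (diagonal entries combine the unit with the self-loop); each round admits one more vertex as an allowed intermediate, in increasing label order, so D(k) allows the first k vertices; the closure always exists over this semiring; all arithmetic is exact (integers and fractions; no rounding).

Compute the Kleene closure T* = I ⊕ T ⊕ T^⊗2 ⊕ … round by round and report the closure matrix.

D(0):
  [∞, 77, -∞]
  [44, ∞, 67]
  [40, 74, ∞]
D(1):
  [∞, 77, -∞]
  [44, ∞, 67]
  [40, 74, ∞]
D(2):
  [∞, 77, 67]
  [44, ∞, 67]
  [44, 74, ∞]
D(3):
  [∞, 77, 67]
  [44, ∞, 67]
  [44, 74, ∞]
Answer: T* = [[∞, 77, 67], [44, ∞, 67], [44, 74, ∞]]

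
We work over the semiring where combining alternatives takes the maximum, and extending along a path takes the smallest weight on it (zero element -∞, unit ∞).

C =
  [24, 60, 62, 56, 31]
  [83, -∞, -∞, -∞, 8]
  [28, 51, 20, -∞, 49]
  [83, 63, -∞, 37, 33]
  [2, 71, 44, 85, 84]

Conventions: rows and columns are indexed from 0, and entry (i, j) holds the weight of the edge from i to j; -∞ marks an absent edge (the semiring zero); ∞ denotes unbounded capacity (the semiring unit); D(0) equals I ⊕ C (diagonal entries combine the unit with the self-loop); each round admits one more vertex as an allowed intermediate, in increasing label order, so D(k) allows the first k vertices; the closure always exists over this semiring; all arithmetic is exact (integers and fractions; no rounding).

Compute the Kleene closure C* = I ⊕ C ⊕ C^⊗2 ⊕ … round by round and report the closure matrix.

D(0):
  [∞, 60, 62, 56, 31]
  [83, ∞, -∞, -∞, 8]
  [28, 51, ∞, -∞, 49]
  [83, 63, -∞, ∞, 33]
  [2, 71, 44, 85, ∞]
D(1):
  [∞, 60, 62, 56, 31]
  [83, ∞, 62, 56, 31]
  [28, 51, ∞, 28, 49]
  [83, 63, 62, ∞, 33]
  [2, 71, 44, 85, ∞]
D(2):
  [∞, 60, 62, 56, 31]
  [83, ∞, 62, 56, 31]
  [51, 51, ∞, 51, 49]
  [83, 63, 62, ∞, 33]
  [71, 71, 62, 85, ∞]
D(3):
  [∞, 60, 62, 56, 49]
  [83, ∞, 62, 56, 49]
  [51, 51, ∞, 51, 49]
  [83, 63, 62, ∞, 49]
  [71, 71, 62, 85, ∞]
D(4):
  [∞, 60, 62, 56, 49]
  [83, ∞, 62, 56, 49]
  [51, 51, ∞, 51, 49]
  [83, 63, 62, ∞, 49]
  [83, 71, 62, 85, ∞]
D(5):
  [∞, 60, 62, 56, 49]
  [83, ∞, 62, 56, 49]
  [51, 51, ∞, 51, 49]
  [83, 63, 62, ∞, 49]
  [83, 71, 62, 85, ∞]
Answer: C* = [[∞, 60, 62, 56, 49], [83, ∞, 62, 56, 49], [51, 51, ∞, 51, 49], [83, 63, 62, ∞, 49], [83, 71, 62, 85, ∞]]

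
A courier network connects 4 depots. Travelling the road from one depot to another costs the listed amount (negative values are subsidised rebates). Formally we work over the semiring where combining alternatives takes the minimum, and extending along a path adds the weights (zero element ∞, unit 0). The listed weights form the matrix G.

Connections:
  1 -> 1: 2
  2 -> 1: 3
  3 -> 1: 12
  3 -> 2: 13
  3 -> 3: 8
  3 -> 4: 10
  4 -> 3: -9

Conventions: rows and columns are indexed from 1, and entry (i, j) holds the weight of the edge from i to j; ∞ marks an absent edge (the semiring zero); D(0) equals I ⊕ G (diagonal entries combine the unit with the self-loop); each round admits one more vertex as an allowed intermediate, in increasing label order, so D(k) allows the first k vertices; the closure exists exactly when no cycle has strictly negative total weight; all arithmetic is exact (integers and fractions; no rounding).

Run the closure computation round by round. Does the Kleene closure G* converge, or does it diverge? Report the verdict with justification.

D(0):
  [0, ∞, ∞, ∞]
  [3, 0, ∞, ∞]
  [12, 13, 0, 10]
  [∞, ∞, -9, 0]
D(1):
  [0, ∞, ∞, ∞]
  [3, 0, ∞, ∞]
  [12, 13, 0, 10]
  [∞, ∞, -9, 0]
D(2):
  [0, ∞, ∞, ∞]
  [3, 0, ∞, ∞]
  [12, 13, 0, 10]
  [∞, ∞, -9, 0]
D(3):
  [0, ∞, ∞, ∞]
  [3, 0, ∞, ∞]
  [12, 13, 0, 10]
  [3, 4, -9, 0]
D(4):
  [0, ∞, ∞, ∞]
  [3, 0, ∞, ∞]
  [12, 13, 0, 10]
  [3, 4, -9, 0]
Key observation: every diagonal entry stays at the unit through all rounds, so no improving cycle exists.
Answer: CONVERGES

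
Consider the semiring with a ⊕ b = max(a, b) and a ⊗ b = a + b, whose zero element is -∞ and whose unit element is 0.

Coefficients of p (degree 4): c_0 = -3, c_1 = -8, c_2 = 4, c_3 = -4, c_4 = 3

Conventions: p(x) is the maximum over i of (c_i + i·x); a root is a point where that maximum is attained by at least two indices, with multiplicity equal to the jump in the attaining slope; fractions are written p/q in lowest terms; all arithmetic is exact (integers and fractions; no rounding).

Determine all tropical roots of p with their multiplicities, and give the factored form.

hull edge (i=0, c=-3) to (i=2, c=4): slope 7/2, span 2
hull edge (i=2, c=4) to (i=4, c=3): slope -1/2, span 2
Factored form: p(x) = 3 ⊗ (x ⊕ (-7/2)) ⊗ (x ⊕ (-7/2)) ⊗ (x ⊕ 1/2) ⊗ (x ⊕ 1/2)
Answer: roots = -7/2 (mult 2), 1/2 (mult 2)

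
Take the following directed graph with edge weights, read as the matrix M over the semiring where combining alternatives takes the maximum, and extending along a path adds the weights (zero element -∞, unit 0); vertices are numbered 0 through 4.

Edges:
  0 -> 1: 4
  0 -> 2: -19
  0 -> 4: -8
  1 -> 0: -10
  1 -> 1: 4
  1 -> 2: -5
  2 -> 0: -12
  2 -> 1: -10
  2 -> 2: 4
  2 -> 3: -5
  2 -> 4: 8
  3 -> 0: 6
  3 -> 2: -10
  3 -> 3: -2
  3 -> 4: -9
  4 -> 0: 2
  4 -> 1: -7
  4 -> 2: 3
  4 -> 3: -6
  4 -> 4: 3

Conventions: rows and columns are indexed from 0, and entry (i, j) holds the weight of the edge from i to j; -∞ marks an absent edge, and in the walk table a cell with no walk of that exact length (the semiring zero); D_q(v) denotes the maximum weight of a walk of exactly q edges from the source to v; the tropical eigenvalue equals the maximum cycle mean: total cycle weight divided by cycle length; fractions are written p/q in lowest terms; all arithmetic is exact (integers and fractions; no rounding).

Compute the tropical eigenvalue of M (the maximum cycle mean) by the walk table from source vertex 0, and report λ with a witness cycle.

q=0: [0, -∞, -∞, -∞, -∞]
q=1: [-∞, 4, -19, -∞, -8]
q=2: [-6, 8, -1, -14, -5]
q=3: [-2, 12, 3, -6, 7]
q=4: [9, 16, 10, 1, 11]
q=5: [13, 20, 14, 5, 18]
Optimal cycle mean attained by: cycle 2->4->2, total 8 + 3, length 2.
Answer: λ = 11/2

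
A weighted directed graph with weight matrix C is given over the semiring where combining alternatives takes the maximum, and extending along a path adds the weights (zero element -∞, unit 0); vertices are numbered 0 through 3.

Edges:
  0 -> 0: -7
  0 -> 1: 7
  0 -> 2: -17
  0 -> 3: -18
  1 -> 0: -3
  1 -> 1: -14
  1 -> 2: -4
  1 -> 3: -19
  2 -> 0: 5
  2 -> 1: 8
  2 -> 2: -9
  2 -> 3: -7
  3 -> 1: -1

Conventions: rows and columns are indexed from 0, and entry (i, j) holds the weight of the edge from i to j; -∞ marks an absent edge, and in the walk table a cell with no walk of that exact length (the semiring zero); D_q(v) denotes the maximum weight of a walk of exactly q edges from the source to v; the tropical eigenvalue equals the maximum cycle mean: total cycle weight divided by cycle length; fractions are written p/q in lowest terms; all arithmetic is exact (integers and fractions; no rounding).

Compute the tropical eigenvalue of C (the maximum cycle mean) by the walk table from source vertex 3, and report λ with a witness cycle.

q=0: [-∞, -∞, -∞, 0]
q=1: [-∞, -1, -∞, -∞]
q=2: [-4, -15, -5, -20]
q=3: [0, 3, -14, -12]
q=4: [0, 7, -1, -16]
Optimal cycle mean attained by: cycle 0->1->2->0, total 7 + (-4) + 5, length 3.
Answer: λ = 8/3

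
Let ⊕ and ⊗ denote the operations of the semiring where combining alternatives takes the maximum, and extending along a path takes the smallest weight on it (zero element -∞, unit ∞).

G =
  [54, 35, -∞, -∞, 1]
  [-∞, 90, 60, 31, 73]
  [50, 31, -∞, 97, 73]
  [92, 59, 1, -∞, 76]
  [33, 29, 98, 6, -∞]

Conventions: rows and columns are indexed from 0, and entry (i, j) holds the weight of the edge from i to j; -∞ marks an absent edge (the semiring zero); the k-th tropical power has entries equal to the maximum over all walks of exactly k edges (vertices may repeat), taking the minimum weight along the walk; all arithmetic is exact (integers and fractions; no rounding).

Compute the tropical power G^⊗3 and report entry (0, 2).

G^⊗2:
  [54, 35, 35, 31, 35]
  [50, 90, 73, 60, 73]
  [92, 59, 73, 31, 76]
  [54, 59, 76, 31, 59]
  [50, 33, 29, 97, 73]
G^⊗3:
  [54, 35, 35, 35, 35]
  [60, 90, 73, 73, 73]
  [54, 59, 76, 73, 73]
  [54, 59, 59, 76, 73]
  [92, 59, 73, 31, 76]
Key observation: the optimum is the walk 0->0->1->2, with weight 54 min 35 min 60 = 35.
Optimal value attained by: walk 0->0->1->2.
Answer: (G^⊗3)[0][2] = 35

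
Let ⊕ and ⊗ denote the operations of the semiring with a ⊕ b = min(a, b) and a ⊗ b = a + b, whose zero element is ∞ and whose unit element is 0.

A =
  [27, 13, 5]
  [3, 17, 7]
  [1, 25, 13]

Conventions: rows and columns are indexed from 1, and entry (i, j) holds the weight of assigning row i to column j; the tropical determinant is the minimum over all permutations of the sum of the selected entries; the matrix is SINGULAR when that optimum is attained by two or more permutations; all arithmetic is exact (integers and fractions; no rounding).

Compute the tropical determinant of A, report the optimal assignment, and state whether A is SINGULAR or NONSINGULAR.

σ = (1, 2, 3): 27 + 17 + 13 = 57
σ = (1, 3, 2): 27 + 7 + 25 = 59
σ = (2, 1, 3): 13 + 3 + 13 = 29
σ = (2, 3, 1): 13 + 7 + 1 = 21
σ = (3, 1, 2): 5 + 3 + 25 = 33
σ = (3, 2, 1): 5 + 17 + 1 = 23
Optimal value attained by: σ = (2, 3, 1).
Answer: det⊕(A) = 21; verdict: NONSINGULAR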